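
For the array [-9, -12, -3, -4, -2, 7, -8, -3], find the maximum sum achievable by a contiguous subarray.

Using Kadane's algorithm on [-9, -12, -3, -4, -2, 7, -8, -3]:

Scanning through the array:
Position 1 (value -12): max_ending_here = -12, max_so_far = -9
Position 2 (value -3): max_ending_here = -3, max_so_far = -3
Position 3 (value -4): max_ending_here = -4, max_so_far = -3
Position 4 (value -2): max_ending_here = -2, max_so_far = -2
Position 5 (value 7): max_ending_here = 7, max_so_far = 7
Position 6 (value -8): max_ending_here = -1, max_so_far = 7
Position 7 (value -3): max_ending_here = -3, max_so_far = 7

Maximum subarray: [7]
Maximum sum: 7

The maximum subarray is [7] with sum 7. This subarray runs from index 5 to index 5.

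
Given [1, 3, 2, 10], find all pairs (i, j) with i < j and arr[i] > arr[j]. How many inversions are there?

Finding inversions in [1, 3, 2, 10]:

(1, 2): arr[1]=3 > arr[2]=2

Total inversions: 1

The array has 1 inversion(s): (1,2). Each pair (i,j) satisfies i < j and arr[i] > arr[j].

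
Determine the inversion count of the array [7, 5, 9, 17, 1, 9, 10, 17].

Finding inversions in [7, 5, 9, 17, 1, 9, 10, 17]:

(0, 1): arr[0]=7 > arr[1]=5
(0, 4): arr[0]=7 > arr[4]=1
(1, 4): arr[1]=5 > arr[4]=1
(2, 4): arr[2]=9 > arr[4]=1
(3, 4): arr[3]=17 > arr[4]=1
(3, 5): arr[3]=17 > arr[5]=9
(3, 6): arr[3]=17 > arr[6]=10

Total inversions: 7

The array has 7 inversion(s): (0,1), (0,4), (1,4), (2,4), (3,4), (3,5), (3,6). Each pair (i,j) satisfies i < j and arr[i] > arr[j].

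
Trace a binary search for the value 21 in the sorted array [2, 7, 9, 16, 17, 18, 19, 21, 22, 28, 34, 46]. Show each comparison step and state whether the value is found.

Binary search for 21 in [2, 7, 9, 16, 17, 18, 19, 21, 22, 28, 34, 46]:

lo=0, hi=11, mid=5, arr[mid]=18 -> 18 < 21, search right half
lo=6, hi=11, mid=8, arr[mid]=22 -> 22 > 21, search left half
lo=6, hi=7, mid=6, arr[mid]=19 -> 19 < 21, search right half
lo=7, hi=7, mid=7, arr[mid]=21 -> Found target at index 7!

Binary search finds 21 at index 7 after 4 comparisons. The search repeatedly halves the search space by comparing with the middle element.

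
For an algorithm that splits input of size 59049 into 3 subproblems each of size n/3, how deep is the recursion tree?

For divide and conquer with division factor 3:

Problem sizes at each level:
Level 0: 59049
Level 1: 19683
Level 2: 6561
Level 3: 2187
Level 4: 729
Level 5: 243
Level 6: 81
Level 7: 27
Level 8: 9
Level 9: 3
Level 10: 1

The root is level 0 and the size-1 base case is level 10 (the tree spans levels 0 through 10, i.e. 11 levels counting the root), so the depth is the number of divisions: log_3(59049) = 10

The recursion tree depth is log_3(59049) = 10. At each level, the problem size is divided by 3, so it takes 10 divisions to reduce to a base case of size 1. The algorithm makes 3 recursive calls at each level.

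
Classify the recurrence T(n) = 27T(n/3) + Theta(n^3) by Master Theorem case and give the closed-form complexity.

Master Theorem for T(n) = 27T(n/3) + O(n^3):

a = 27, b = 3, c = 3
log_b(a) = log_3(27) = 3.0000

Case 2: c = 3 = log_3(27) = 3.0000
T(n) = O(n^3 log n) = O(n^3 log n)

For T(n) = 27T(n/3) + O(n^3): log_3(27) = 3.0000. This is Case 2 of the Master Theorem (c = log_b(a), equal work at all levels), giving O(n^3 log n).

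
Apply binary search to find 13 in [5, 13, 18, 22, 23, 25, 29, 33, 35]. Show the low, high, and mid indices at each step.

Binary search for 13 in [5, 13, 18, 22, 23, 25, 29, 33, 35]:

lo=0, hi=8, mid=4, arr[mid]=23 -> 23 > 13, search left half
lo=0, hi=3, mid=1, arr[mid]=13 -> Found target at index 1!

Binary search finds 13 at index 1 after 2 comparisons. The search repeatedly halves the search space by comparing with the middle element.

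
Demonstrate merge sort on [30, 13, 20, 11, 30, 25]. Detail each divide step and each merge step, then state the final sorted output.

Merge sort trace:

Split: [30, 13, 20, 11, 30, 25] -> [30, 13, 20] and [11, 30, 25]
  Split: [30, 13, 20] -> [30] and [13, 20]
    Split: [13, 20] -> [13] and [20]
    Merge: [13] + [20] -> [13, 20]
  Merge: [30] + [13, 20] -> [13, 20, 30]
  Split: [11, 30, 25] -> [11] and [30, 25]
    Split: [30, 25] -> [30] and [25]
    Merge: [30] + [25] -> [25, 30]
  Merge: [11] + [25, 30] -> [11, 25, 30]
Merge: [13, 20, 30] + [11, 25, 30] -> [11, 13, 20, 25, 30, 30]

Final sorted array: [11, 13, 20, 25, 30, 30]

The merge sort proceeds by recursively splitting the array and merging sorted halves.
After all merges, the sorted array is [11, 13, 20, 25, 30, 30].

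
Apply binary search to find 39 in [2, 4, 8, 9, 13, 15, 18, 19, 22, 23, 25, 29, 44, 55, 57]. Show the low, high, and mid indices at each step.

Binary search for 39 in [2, 4, 8, 9, 13, 15, 18, 19, 22, 23, 25, 29, 44, 55, 57]:

lo=0, hi=14, mid=7, arr[mid]=19 -> 19 < 39, search right half
lo=8, hi=14, mid=11, arr[mid]=29 -> 29 < 39, search right half
lo=12, hi=14, mid=13, arr[mid]=55 -> 55 > 39, search left half
lo=12, hi=12, mid=12, arr[mid]=44 -> 44 > 39, search left half
lo=12 > hi=11, target 39 not found

Binary search determines that 39 is not in the array after 4 comparisons. The search space was exhausted without finding the target.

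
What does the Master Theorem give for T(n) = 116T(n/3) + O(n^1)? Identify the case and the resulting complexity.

Master Theorem for T(n) = 116T(n/3) + O(n^1):

a = 116, b = 3, c = 1
log_b(a) = log_3(116) = 4.3269

Case 1: c = 1 < log_3(116) = 4.3269
T(n) = O(n^(log_3 116))

For T(n) = 116T(n/3) + O(n^1): log_3(116) = 4.3269. This is Case 1 of the Master Theorem (c < log_b(a), work dominated by leaves), giving O(n^(log_3 116)).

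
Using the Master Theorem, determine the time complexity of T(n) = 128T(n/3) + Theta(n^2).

Master Theorem for T(n) = 128T(n/3) + O(n^2):

a = 128, b = 3, c = 2
log_b(a) = log_3(128) = 4.4165

Case 1: c = 2 < log_3(128) = 4.4165
T(n) = O(n^(log_3 128))

For T(n) = 128T(n/3) + O(n^2): log_3(128) = 4.4165. This is Case 1 of the Master Theorem (c < log_b(a), work dominated by leaves), giving O(n^(log_3 128)).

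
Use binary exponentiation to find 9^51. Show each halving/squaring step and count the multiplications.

Computing 9^51 by squaring (build up from 9^1; each line after the first costs one multiplication):

9^1 = 9
9^2 = (9^1)^2 = 9^2 = 81
9^3 = 9 * 9^2 = 9 * 81 = 729
9^6 = (9^3)^2 = 729^2 = 531441
9^12 = (9^6)^2 = 531441^2 = 282429536481
9^24 = (9^12)^2 = 282429536481^2 = 79766443076872509863361
9^25 = 9 * 9^24 = 9 * 79766443076872509863361 = 717897987691852588770249
9^50 = (9^25)^2 = 717897987691852588770249^2 = 515377520732011331036461129765621272702107522001
9^51 = 9 * 9^50 = 9 * 515377520732011331036461129765621272702107522001 = 4638397686588101979328150167890591454318967698009

Result: 4638397686588101979328150167890591454318967698009
Multiplications needed: 8 (8 lines after 9^1)

9^51 = 4638397686588101979328150167890591454318967698009. Using exponentiation by squaring, this requires 8 multiplications. The key idea: if the exponent is even, square the half-power; if odd, multiply by the base once.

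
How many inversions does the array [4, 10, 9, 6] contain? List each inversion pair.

Finding inversions in [4, 10, 9, 6]:

(1, 2): arr[1]=10 > arr[2]=9
(1, 3): arr[1]=10 > arr[3]=6
(2, 3): arr[2]=9 > arr[3]=6

Total inversions: 3

The array has 3 inversion(s): (1,2), (1,3), (2,3). Each pair (i,j) satisfies i < j and arr[i] > arr[j].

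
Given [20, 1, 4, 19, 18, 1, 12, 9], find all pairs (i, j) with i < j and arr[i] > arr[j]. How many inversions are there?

Finding inversions in [20, 1, 4, 19, 18, 1, 12, 9]:

(0, 1): arr[0]=20 > arr[1]=1
(0, 2): arr[0]=20 > arr[2]=4
(0, 3): arr[0]=20 > arr[3]=19
(0, 4): arr[0]=20 > arr[4]=18
(0, 5): arr[0]=20 > arr[5]=1
(0, 6): arr[0]=20 > arr[6]=12
(0, 7): arr[0]=20 > arr[7]=9
(2, 5): arr[2]=4 > arr[5]=1
(3, 4): arr[3]=19 > arr[4]=18
(3, 5): arr[3]=19 > arr[5]=1
(3, 6): arr[3]=19 > arr[6]=12
(3, 7): arr[3]=19 > arr[7]=9
(4, 5): arr[4]=18 > arr[5]=1
(4, 6): arr[4]=18 > arr[6]=12
(4, 7): arr[4]=18 > arr[7]=9
(6, 7): arr[6]=12 > arr[7]=9

Total inversions: 16

The array has 16 inversion(s): (0,1), (0,2), (0,3), (0,4), (0,5), (0,6), (0,7), (2,5), (3,4), (3,5), (3,6), (3,7), (4,5), (4,6), (4,7), (6,7). Each pair (i,j) satisfies i < j and arr[i] > arr[j].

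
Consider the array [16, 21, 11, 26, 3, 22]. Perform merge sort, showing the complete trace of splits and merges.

Merge sort trace:

Split: [16, 21, 11, 26, 3, 22] -> [16, 21, 11] and [26, 3, 22]
  Split: [16, 21, 11] -> [16] and [21, 11]
    Split: [21, 11] -> [21] and [11]
    Merge: [21] + [11] -> [11, 21]
  Merge: [16] + [11, 21] -> [11, 16, 21]
  Split: [26, 3, 22] -> [26] and [3, 22]
    Split: [3, 22] -> [3] and [22]
    Merge: [3] + [22] -> [3, 22]
  Merge: [26] + [3, 22] -> [3, 22, 26]
Merge: [11, 16, 21] + [3, 22, 26] -> [3, 11, 16, 21, 22, 26]

Final sorted array: [3, 11, 16, 21, 22, 26]

The merge sort proceeds by recursively splitting the array and merging sorted halves.
After all merges, the sorted array is [3, 11, 16, 21, 22, 26].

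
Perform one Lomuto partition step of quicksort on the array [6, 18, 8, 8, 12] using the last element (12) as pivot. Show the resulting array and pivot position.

Lomuto partition with pivot = 12:

Initial array: [6, 18, 8, 8, 12]

arr[0]=6 <= 12: swap with position 0, array becomes [6, 18, 8, 8, 12]
arr[1]=18 > 12: no swap
arr[2]=8 <= 12: swap with position 1, array becomes [6, 8, 18, 8, 12]
arr[3]=8 <= 12: swap with position 2, array becomes [6, 8, 8, 18, 12]

Place pivot at position 3: [6, 8, 8, 12, 18]
Pivot position: 3

After partitioning with pivot 12, the array becomes [6, 8, 8, 12, 18]. The pivot is placed at index 3. All elements to the left of the pivot are <= 12, and all elements to the right are > 12.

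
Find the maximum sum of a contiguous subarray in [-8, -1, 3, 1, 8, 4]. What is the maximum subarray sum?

Using Kadane's algorithm on [-8, -1, 3, 1, 8, 4]:

Scanning through the array:
Position 1 (value -1): max_ending_here = -1, max_so_far = -1
Position 2 (value 3): max_ending_here = 3, max_so_far = 3
Position 3 (value 1): max_ending_here = 4, max_so_far = 4
Position 4 (value 8): max_ending_here = 12, max_so_far = 12
Position 5 (value 4): max_ending_here = 16, max_so_far = 16

Maximum subarray: [3, 1, 8, 4]
Maximum sum: 16

The maximum subarray is [3, 1, 8, 4] with sum 16. This subarray runs from index 2 to index 5.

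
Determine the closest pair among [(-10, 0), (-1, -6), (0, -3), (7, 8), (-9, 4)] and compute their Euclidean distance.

Computing all pairwise distances among 5 points:

d((-10, 0), (-1, -6)) = 10.8167
d((-10, 0), (0, -3)) = 10.4403
d((-10, 0), (7, 8)) = 18.7883
d((-10, 0), (-9, 4)) = 4.1231
d((-1, -6), (0, -3)) = 3.1623 <-- minimum
d((-1, -6), (7, 8)) = 16.1245
d((-1, -6), (-9, 4)) = 12.8062
d((0, -3), (7, 8)) = 13.0384
d((0, -3), (-9, 4)) = 11.4018
d((7, 8), (-9, 4)) = 16.4924

Closest pair: (-1, -6) and (0, -3) with distance 3.1623

The closest pair is (-1, -6) and (0, -3) with Euclidean distance 3.1623. For 5 points, brute-force pairwise comparison is shown above. For large n, the divide-and-conquer algorithm (sort by x, recurse on halves, check the dividing strip) achieves O(n log n).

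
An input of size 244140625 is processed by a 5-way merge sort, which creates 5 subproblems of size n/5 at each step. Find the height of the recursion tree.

For divide and conquer with division factor 5:

Problem sizes at each level:
Level 0: 244140625
Level 1: 48828125
Level 2: 9765625
Level 3: 1953125
Level 4: 390625
Level 5: 78125
Level 6: 15625
Level 7: 3125
Level 8: 625
Level 9: 125
Level 10: 25
Level 11: 5
Level 12: 1

The root is level 0 and the size-1 base case is level 12 (the tree spans levels 0 through 12, i.e. 13 levels counting the root), so the depth is the number of divisions: log_5(244140625) = 12

The recursion tree depth is log_5(244140625) = 12. At each level, the problem size is divided by 5, so it takes 12 divisions to reduce to a base case of size 1. The algorithm makes 5 recursive calls at each level.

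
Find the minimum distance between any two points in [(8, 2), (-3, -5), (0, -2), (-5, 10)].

Computing all pairwise distances among 4 points:

d((8, 2), (-3, -5)) = 13.0384
d((8, 2), (0, -2)) = 8.9443
d((8, 2), (-5, 10)) = 15.2643
d((-3, -5), (0, -2)) = 4.2426 <-- minimum
d((-3, -5), (-5, 10)) = 15.1327
d((0, -2), (-5, 10)) = 13.0

Closest pair: (-3, -5) and (0, -2) with distance 4.2426

The closest pair is (-3, -5) and (0, -2) with Euclidean distance 4.2426. For 4 points, brute-force pairwise comparison is shown above. For large n, the divide-and-conquer algorithm (sort by x, recurse on halves, check the dividing strip) achieves O(n log n).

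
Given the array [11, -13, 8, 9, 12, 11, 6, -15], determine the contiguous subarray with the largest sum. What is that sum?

Using Kadane's algorithm on [11, -13, 8, 9, 12, 11, 6, -15]:

Scanning through the array:
Position 1 (value -13): max_ending_here = -2, max_so_far = 11
Position 2 (value 8): max_ending_here = 8, max_so_far = 11
Position 3 (value 9): max_ending_here = 17, max_so_far = 17
Position 4 (value 12): max_ending_here = 29, max_so_far = 29
Position 5 (value 11): max_ending_here = 40, max_so_far = 40
Position 6 (value 6): max_ending_here = 46, max_so_far = 46
Position 7 (value -15): max_ending_here = 31, max_so_far = 46

Maximum subarray: [8, 9, 12, 11, 6]
Maximum sum: 46

The maximum subarray is [8, 9, 12, 11, 6] with sum 46. This subarray runs from index 2 to index 6.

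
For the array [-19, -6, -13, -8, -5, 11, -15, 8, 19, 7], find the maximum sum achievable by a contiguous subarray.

Using Kadane's algorithm on [-19, -6, -13, -8, -5, 11, -15, 8, 19, 7]:

Scanning through the array:
Position 1 (value -6): max_ending_here = -6, max_so_far = -6
Position 2 (value -13): max_ending_here = -13, max_so_far = -6
Position 3 (value -8): max_ending_here = -8, max_so_far = -6
Position 4 (value -5): max_ending_here = -5, max_so_far = -5
Position 5 (value 11): max_ending_here = 11, max_so_far = 11
Position 6 (value -15): max_ending_here = -4, max_so_far = 11
Position 7 (value 8): max_ending_here = 8, max_so_far = 11
Position 8 (value 19): max_ending_here = 27, max_so_far = 27
Position 9 (value 7): max_ending_here = 34, max_so_far = 34

Maximum subarray: [8, 19, 7]
Maximum sum: 34

The maximum subarray is [8, 19, 7] with sum 34. This subarray runs from index 7 to index 9.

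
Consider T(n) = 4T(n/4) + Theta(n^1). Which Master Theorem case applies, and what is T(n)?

Master Theorem for T(n) = 4T(n/4) + O(n^1):

a = 4, b = 4, c = 1
log_b(a) = log_4(4) = 1.0000

Case 2: c = 1 = log_4(4) = 1.0000
T(n) = O(n^1 log n) = O(n log n)

For T(n) = 4T(n/4) + O(n^1): log_4(4) = 1.0000. This is Case 2 of the Master Theorem (c = log_b(a), equal work at all levels), giving O(n log n).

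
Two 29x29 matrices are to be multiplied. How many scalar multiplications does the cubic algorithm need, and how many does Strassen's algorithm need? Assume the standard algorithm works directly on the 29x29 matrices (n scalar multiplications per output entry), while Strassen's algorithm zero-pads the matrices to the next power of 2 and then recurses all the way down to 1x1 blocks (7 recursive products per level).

Matrix multiplication for 29x29 matrices:

Strassen's algorithm requires power-of-2 dimensions. Pad 29x29 to 32x32 (next power of 2).

Standard algorithm: 29^3 = 24389 multiplications
Strassen's algorithm: 7^(log2(32)) = 7^5 = 16807 multiplications
Savings: 24389 - 16807 = 7582 multiplications

Standard: 24389 multiplications (29^3). Strassen: 16807 multiplications (7^5, after padding to 32x32). Strassen reduces 8 recursive multiplications to 7 at each level.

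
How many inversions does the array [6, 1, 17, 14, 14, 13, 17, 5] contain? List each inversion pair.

Finding inversions in [6, 1, 17, 14, 14, 13, 17, 5]:

(0, 1): arr[0]=6 > arr[1]=1
(0, 7): arr[0]=6 > arr[7]=5
(2, 3): arr[2]=17 > arr[3]=14
(2, 4): arr[2]=17 > arr[4]=14
(2, 5): arr[2]=17 > arr[5]=13
(2, 7): arr[2]=17 > arr[7]=5
(3, 5): arr[3]=14 > arr[5]=13
(3, 7): arr[3]=14 > arr[7]=5
(4, 5): arr[4]=14 > arr[5]=13
(4, 7): arr[4]=14 > arr[7]=5
(5, 7): arr[5]=13 > arr[7]=5
(6, 7): arr[6]=17 > arr[7]=5

Total inversions: 12

The array has 12 inversion(s): (0,1), (0,7), (2,3), (2,4), (2,5), (2,7), (3,5), (3,7), (4,5), (4,7), (5,7), (6,7). Each pair (i,j) satisfies i < j and arr[i] > arr[j].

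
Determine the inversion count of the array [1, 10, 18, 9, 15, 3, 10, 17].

Finding inversions in [1, 10, 18, 9, 15, 3, 10, 17]:

(1, 3): arr[1]=10 > arr[3]=9
(1, 5): arr[1]=10 > arr[5]=3
(2, 3): arr[2]=18 > arr[3]=9
(2, 4): arr[2]=18 > arr[4]=15
(2, 5): arr[2]=18 > arr[5]=3
(2, 6): arr[2]=18 > arr[6]=10
(2, 7): arr[2]=18 > arr[7]=17
(3, 5): arr[3]=9 > arr[5]=3
(4, 5): arr[4]=15 > arr[5]=3
(4, 6): arr[4]=15 > arr[6]=10

Total inversions: 10

The array has 10 inversion(s): (1,3), (1,5), (2,3), (2,4), (2,5), (2,6), (2,7), (3,5), (4,5), (4,6). Each pair (i,j) satisfies i < j and arr[i] > arr[j].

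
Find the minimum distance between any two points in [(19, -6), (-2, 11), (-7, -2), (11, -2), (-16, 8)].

Computing all pairwise distances among 5 points:

d((19, -6), (-2, 11)) = 27.0185
d((19, -6), (-7, -2)) = 26.3059
d((19, -6), (11, -2)) = 8.9443 <-- minimum
d((19, -6), (-16, 8)) = 37.6962
d((-2, 11), (-7, -2)) = 13.9284
d((-2, 11), (11, -2)) = 18.3848
d((-2, 11), (-16, 8)) = 14.3178
d((-7, -2), (11, -2)) = 18.0
d((-7, -2), (-16, 8)) = 13.4536
d((11, -2), (-16, 8)) = 28.7924

Closest pair: (19, -6) and (11, -2) with distance 8.9443

The closest pair is (19, -6) and (11, -2) with Euclidean distance 8.9443. For 5 points, brute-force pairwise comparison is shown above. For large n, the divide-and-conquer algorithm (sort by x, recurse on halves, check the dividing strip) achieves O(n log n).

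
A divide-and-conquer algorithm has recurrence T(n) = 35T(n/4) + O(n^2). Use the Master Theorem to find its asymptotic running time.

Master Theorem for T(n) = 35T(n/4) + O(n^2):

a = 35, b = 4, c = 2
log_b(a) = log_4(35) = 2.5646

Case 1: c = 2 < log_4(35) = 2.5646
T(n) = O(n^(log_4 35))

For T(n) = 35T(n/4) + O(n^2): log_4(35) = 2.5646. This is Case 1 of the Master Theorem (c < log_b(a), work dominated by leaves), giving O(n^(log_4 35)).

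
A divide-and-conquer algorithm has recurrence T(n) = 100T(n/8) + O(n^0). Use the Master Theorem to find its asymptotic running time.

Master Theorem for T(n) = 100T(n/8) + O(n^0):

a = 100, b = 8, c = 0
log_b(a) = log_8(100) = 2.2146

Case 1: c = 0 < log_8(100) = 2.2146
T(n) = O(n^(log_8 100))

For T(n) = 100T(n/8) + O(n^0): log_8(100) = 2.2146. This is Case 1 of the Master Theorem (c < log_b(a), work dominated by leaves), giving O(n^(log_8 100)).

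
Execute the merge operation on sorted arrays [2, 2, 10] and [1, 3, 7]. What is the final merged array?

Merging process:

Compare 2 vs 1: take 1 from right. Merged: [1]
Compare 2 vs 3: take 2 from left. Merged: [1, 2]
Compare 2 vs 3: take 2 from left. Merged: [1, 2, 2]
Compare 10 vs 3: take 3 from right. Merged: [1, 2, 2, 3]
Compare 10 vs 7: take 7 from right. Merged: [1, 2, 2, 3, 7]
Append remaining from left: [10]. Merged: [1, 2, 2, 3, 7, 10]

Final merged array: [1, 2, 2, 3, 7, 10]
Total comparisons: 5

The merged array is [1, 2, 2, 3, 7, 10], requiring 5 comparisons. The merge step runs in O(n) time where n is the total number of elements.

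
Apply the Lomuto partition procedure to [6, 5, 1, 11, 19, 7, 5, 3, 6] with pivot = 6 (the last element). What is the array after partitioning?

Lomuto partition with pivot = 6:

Initial array: [6, 5, 1, 11, 19, 7, 5, 3, 6]

arr[0]=6 <= 6: swap with position 0, array becomes [6, 5, 1, 11, 19, 7, 5, 3, 6]
arr[1]=5 <= 6: swap with position 1, array becomes [6, 5, 1, 11, 19, 7, 5, 3, 6]
arr[2]=1 <= 6: swap with position 2, array becomes [6, 5, 1, 11, 19, 7, 5, 3, 6]
arr[3]=11 > 6: no swap
arr[4]=19 > 6: no swap
arr[5]=7 > 6: no swap
arr[6]=5 <= 6: swap with position 3, array becomes [6, 5, 1, 5, 19, 7, 11, 3, 6]
arr[7]=3 <= 6: swap with position 4, array becomes [6, 5, 1, 5, 3, 7, 11, 19, 6]

Place pivot at position 5: [6, 5, 1, 5, 3, 6, 11, 19, 7]
Pivot position: 5

After partitioning with pivot 6, the array becomes [6, 5, 1, 5, 3, 6, 11, 19, 7]. The pivot is placed at index 5. All elements to the left of the pivot are <= 6, and all elements to the right are > 6.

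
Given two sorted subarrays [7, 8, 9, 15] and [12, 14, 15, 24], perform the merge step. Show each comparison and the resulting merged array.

Merging process:

Compare 7 vs 12: take 7 from left. Merged: [7]
Compare 8 vs 12: take 8 from left. Merged: [7, 8]
Compare 9 vs 12: take 9 from left. Merged: [7, 8, 9]
Compare 15 vs 12: take 12 from right. Merged: [7, 8, 9, 12]
Compare 15 vs 14: take 14 from right. Merged: [7, 8, 9, 12, 14]
Compare 15 vs 15: take 15 from left. Merged: [7, 8, 9, 12, 14, 15]
Append remaining from right: [15, 24]. Merged: [7, 8, 9, 12, 14, 15, 15, 24]

Final merged array: [7, 8, 9, 12, 14, 15, 15, 24]
Total comparisons: 6

The merged array is [7, 8, 9, 12, 14, 15, 15, 24], requiring 6 comparisons. The merge step runs in O(n) time where n is the total number of elements.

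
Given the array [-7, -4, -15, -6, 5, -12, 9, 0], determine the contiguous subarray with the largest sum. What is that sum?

Using Kadane's algorithm on [-7, -4, -15, -6, 5, -12, 9, 0]:

Scanning through the array:
Position 1 (value -4): max_ending_here = -4, max_so_far = -4
Position 2 (value -15): max_ending_here = -15, max_so_far = -4
Position 3 (value -6): max_ending_here = -6, max_so_far = -4
Position 4 (value 5): max_ending_here = 5, max_so_far = 5
Position 5 (value -12): max_ending_here = -7, max_so_far = 5
Position 6 (value 9): max_ending_here = 9, max_so_far = 9
Position 7 (value 0): max_ending_here = 9, max_so_far = 9

Maximum subarray: [9]
Maximum sum: 9

The maximum subarray is [9] with sum 9. This subarray runs from index 6 to index 6.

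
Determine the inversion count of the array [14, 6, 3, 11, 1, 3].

Finding inversions in [14, 6, 3, 11, 1, 3]:

(0, 1): arr[0]=14 > arr[1]=6
(0, 2): arr[0]=14 > arr[2]=3
(0, 3): arr[0]=14 > arr[3]=11
(0, 4): arr[0]=14 > arr[4]=1
(0, 5): arr[0]=14 > arr[5]=3
(1, 2): arr[1]=6 > arr[2]=3
(1, 4): arr[1]=6 > arr[4]=1
(1, 5): arr[1]=6 > arr[5]=3
(2, 4): arr[2]=3 > arr[4]=1
(3, 4): arr[3]=11 > arr[4]=1
(3, 5): arr[3]=11 > arr[5]=3

Total inversions: 11

The array has 11 inversion(s): (0,1), (0,2), (0,3), (0,4), (0,5), (1,2), (1,4), (1,5), (2,4), (3,4), (3,5). Each pair (i,j) satisfies i < j and arr[i] > arr[j].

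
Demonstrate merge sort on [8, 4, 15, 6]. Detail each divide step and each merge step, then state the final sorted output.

Merge sort trace:

Split: [8, 4, 15, 6] -> [8, 4] and [15, 6]
  Split: [8, 4] -> [8] and [4]
  Merge: [8] + [4] -> [4, 8]
  Split: [15, 6] -> [15] and [6]
  Merge: [15] + [6] -> [6, 15]
Merge: [4, 8] + [6, 15] -> [4, 6, 8, 15]

Final sorted array: [4, 6, 8, 15]

The merge sort proceeds by recursively splitting the array and merging sorted halves.
After all merges, the sorted array is [4, 6, 8, 15].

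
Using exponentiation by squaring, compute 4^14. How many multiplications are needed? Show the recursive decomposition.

Computing 4^14 by squaring (build up from 4^1; each line after the first costs one multiplication):

4^1 = 4
4^2 = (4^1)^2 = 4^2 = 16
4^3 = 4 * 4^2 = 4 * 16 = 64
4^6 = (4^3)^2 = 64^2 = 4096
4^7 = 4 * 4^6 = 4 * 4096 = 16384
4^14 = (4^7)^2 = 16384^2 = 268435456

Result: 268435456
Multiplications needed: 5 (5 lines after 4^1)

4^14 = 268435456. Using exponentiation by squaring, this requires 5 multiplications. The key idea: if the exponent is even, square the half-power; if odd, multiply by the base once.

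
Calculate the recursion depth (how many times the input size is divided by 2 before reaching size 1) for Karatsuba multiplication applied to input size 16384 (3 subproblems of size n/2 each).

For divide and conquer with division factor 2:

Problem sizes at each level:
Level 0: 16384
Level 1: 8192
Level 2: 4096
Level 3: 2048
Level 4: 1024
Level 5: 512
Level 6: 256
Level 7: 128
Level 8: 64
Level 9: 32
Level 10: 16
Level 11: 8
Level 12: 4
Level 13: 2
Level 14: 1

The root is level 0 and the size-1 base case is level 14 (the tree spans levels 0 through 14, i.e. 15 levels counting the root), so the depth is the number of divisions: log_2(16384) = 14

The recursion tree depth is log_2(16384) = 14. At each level, the problem size is divided by 2, so it takes 14 divisions to reduce to a base case of size 1. The algorithm makes 3 recursive calls at each level.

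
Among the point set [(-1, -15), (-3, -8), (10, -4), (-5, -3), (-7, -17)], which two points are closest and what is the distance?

Computing all pairwise distances among 5 points:

d((-1, -15), (-3, -8)) = 7.2801
d((-1, -15), (10, -4)) = 15.5563
d((-1, -15), (-5, -3)) = 12.6491
d((-1, -15), (-7, -17)) = 6.3246
d((-3, -8), (10, -4)) = 13.6015
d((-3, -8), (-5, -3)) = 5.3852 <-- minimum
d((-3, -8), (-7, -17)) = 9.8489
d((10, -4), (-5, -3)) = 15.0333
d((10, -4), (-7, -17)) = 21.4009
d((-5, -3), (-7, -17)) = 14.1421

Closest pair: (-3, -8) and (-5, -3) with distance 5.3852

The closest pair is (-3, -8) and (-5, -3) with Euclidean distance 5.3852. For 5 points, brute-force pairwise comparison is shown above. For large n, the divide-and-conquer algorithm (sort by x, recurse on halves, check the dividing strip) achieves O(n log n).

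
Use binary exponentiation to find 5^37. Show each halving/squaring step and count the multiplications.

Computing 5^37 by squaring (build up from 5^1; each line after the first costs one multiplication):

5^1 = 5
5^2 = (5^1)^2 = 5^2 = 25
5^4 = (5^2)^2 = 25^2 = 625
5^8 = (5^4)^2 = 625^2 = 390625
5^9 = 5 * 5^8 = 5 * 390625 = 1953125
5^18 = (5^9)^2 = 1953125^2 = 3814697265625
5^36 = (5^18)^2 = 3814697265625^2 = 14551915228366851806640625
5^37 = 5 * 5^36 = 5 * 14551915228366851806640625 = 72759576141834259033203125

Result: 72759576141834259033203125
Multiplications needed: 7 (7 lines after 5^1)

5^37 = 72759576141834259033203125. Using exponentiation by squaring, this requires 7 multiplications. The key idea: if the exponent is even, square the half-power; if odd, multiply by the base once.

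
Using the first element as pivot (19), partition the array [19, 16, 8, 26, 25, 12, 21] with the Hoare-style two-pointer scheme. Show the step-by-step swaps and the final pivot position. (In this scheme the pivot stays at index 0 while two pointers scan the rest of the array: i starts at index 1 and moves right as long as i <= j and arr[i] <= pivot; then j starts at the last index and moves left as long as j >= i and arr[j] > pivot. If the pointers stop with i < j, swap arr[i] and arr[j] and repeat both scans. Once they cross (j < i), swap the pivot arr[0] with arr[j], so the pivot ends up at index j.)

Hoare-style two-pointer partition with pivot = 19:

Initial array: [19, 16, 8, 26, 25, 12, 21]

Pointers start at i = 1, j = 6.
i stops at index 3 (arr[3]=26 > 19), j stops at index 5 (arr[5]=12 <= 19): swap arr[3] and arr[5], array becomes [19, 16, 8, 12, 25, 26, 21]
i ends at 4, j ends at 3: the pointers have crossed (j < i), so scanning stops.

Swap pivot arr[0] with arr[3] to place pivot at position 3: [12, 16, 8, 19, 25, 26, 21]
Pivot position: 3

After partitioning with pivot 19, the array becomes [12, 16, 8, 19, 25, 26, 21]. The pivot is placed at index 3. All elements to the left of the pivot are <= 19, and all elements to the right are > 19.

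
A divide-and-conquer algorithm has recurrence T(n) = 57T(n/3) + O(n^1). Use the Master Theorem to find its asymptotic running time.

Master Theorem for T(n) = 57T(n/3) + O(n^1):

a = 57, b = 3, c = 1
log_b(a) = log_3(57) = 3.6801

Case 1: c = 1 < log_3(57) = 3.6801
T(n) = O(n^(log_3 57))

For T(n) = 57T(n/3) + O(n^1): log_3(57) = 3.6801. This is Case 1 of the Master Theorem (c < log_b(a), work dominated by leaves), giving O(n^(log_3 57)).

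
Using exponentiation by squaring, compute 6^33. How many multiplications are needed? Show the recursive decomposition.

Computing 6^33 by squaring (build up from 6^1; each line after the first costs one multiplication):

6^1 = 6
6^2 = (6^1)^2 = 6^2 = 36
6^4 = (6^2)^2 = 36^2 = 1296
6^8 = (6^4)^2 = 1296^2 = 1679616
6^16 = (6^8)^2 = 1679616^2 = 2821109907456
6^32 = (6^16)^2 = 2821109907456^2 = 7958661109946400884391936
6^33 = 6 * 6^32 = 6 * 7958661109946400884391936 = 47751966659678405306351616

Result: 47751966659678405306351616
Multiplications needed: 6 (6 lines after 6^1)

6^33 = 47751966659678405306351616. Using exponentiation by squaring, this requires 6 multiplications. The key idea: if the exponent is even, square the half-power; if odd, multiply by the base once.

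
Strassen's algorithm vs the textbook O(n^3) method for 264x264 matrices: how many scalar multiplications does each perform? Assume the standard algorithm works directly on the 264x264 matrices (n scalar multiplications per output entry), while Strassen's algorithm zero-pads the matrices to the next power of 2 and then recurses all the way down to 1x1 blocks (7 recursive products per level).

Matrix multiplication for 264x264 matrices:

Strassen's algorithm requires power-of-2 dimensions. Pad 264x264 to 512x512 (next power of 2).

Standard algorithm: 264^3 = 18399744 multiplications
Strassen's algorithm: 7^(log2(512)) = 7^9 = 40353607 multiplications
Difference: 18399744 - 40353607 = -21953863 (Strassen uses MORE here due to padding overhead — for small or just-over-power-of-2 n, padding can outweigh the per-level savings)

Standard: 18399744 multiplications (264^3). Strassen: 40353607 multiplications (7^9, after padding to 512x512). Strassen reduces 8 recursive multiplications to 7 at each level.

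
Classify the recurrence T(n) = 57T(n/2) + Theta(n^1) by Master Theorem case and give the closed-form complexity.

Master Theorem for T(n) = 57T(n/2) + O(n^1):

a = 57, b = 2, c = 1
log_b(a) = log_2(57) = 5.8329

Case 1: c = 1 < log_2(57) = 5.8329
T(n) = O(n^(log_2 57))

For T(n) = 57T(n/2) + O(n^1): log_2(57) = 5.8329. This is Case 1 of the Master Theorem (c < log_b(a), work dominated by leaves), giving O(n^(log_2 57)).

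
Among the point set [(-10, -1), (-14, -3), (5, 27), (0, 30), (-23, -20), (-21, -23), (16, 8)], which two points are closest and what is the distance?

Computing all pairwise distances among 7 points:

d((-10, -1), (-14, -3)) = 4.4721
d((-10, -1), (5, 27)) = 31.7648
d((-10, -1), (0, 30)) = 32.573
d((-10, -1), (-23, -20)) = 23.0217
d((-10, -1), (-21, -23)) = 24.5967
d((-10, -1), (16, 8)) = 27.5136
d((-14, -3), (5, 27)) = 35.5106
d((-14, -3), (0, 30)) = 35.8469
d((-14, -3), (-23, -20)) = 19.2354
d((-14, -3), (-21, -23)) = 21.1896
d((-14, -3), (16, 8)) = 31.9531
d((5, 27), (0, 30)) = 5.831
d((5, 27), (-23, -20)) = 54.7083
d((5, 27), (-21, -23)) = 56.356
d((5, 27), (16, 8)) = 21.9545
d((0, 30), (-23, -20)) = 55.0364
d((0, 30), (-21, -23)) = 57.0088
d((0, 30), (16, 8)) = 27.2029
d((-23, -20), (-21, -23)) = 3.6056 <-- minimum
d((-23, -20), (16, 8)) = 48.0104
d((-21, -23), (16, 8)) = 48.2701

Closest pair: (-23, -20) and (-21, -23) with distance 3.6056

The closest pair is (-23, -20) and (-21, -23) with Euclidean distance 3.6056. For 7 points, brute-force pairwise comparison is shown above. For large n, the divide-and-conquer algorithm (sort by x, recurse on halves, check the dividing strip) achieves O(n log n).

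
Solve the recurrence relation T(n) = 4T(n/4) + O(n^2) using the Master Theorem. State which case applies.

Master Theorem for T(n) = 4T(n/4) + O(n^2):

a = 4, b = 4, c = 2
log_b(a) = log_4(4) = 1.0000

Case 3: c = 2 > log_4(4) = 1.0000
T(n) = O(n^2) = O(n^2)

For T(n) = 4T(n/4) + O(n^2): log_4(4) = 1.0000. This is Case 3 of the Master Theorem (c > log_b(a), work dominated by root), giving O(n^2).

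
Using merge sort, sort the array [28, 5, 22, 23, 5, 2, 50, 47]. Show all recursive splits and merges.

Merge sort trace:

Split: [28, 5, 22, 23, 5, 2, 50, 47] -> [28, 5, 22, 23] and [5, 2, 50, 47]
  Split: [28, 5, 22, 23] -> [28, 5] and [22, 23]
    Split: [28, 5] -> [28] and [5]
    Merge: [28] + [5] -> [5, 28]
    Split: [22, 23] -> [22] and [23]
    Merge: [22] + [23] -> [22, 23]
  Merge: [5, 28] + [22, 23] -> [5, 22, 23, 28]
  Split: [5, 2, 50, 47] -> [5, 2] and [50, 47]
    Split: [5, 2] -> [5] and [2]
    Merge: [5] + [2] -> [2, 5]
    Split: [50, 47] -> [50] and [47]
    Merge: [50] + [47] -> [47, 50]
  Merge: [2, 5] + [47, 50] -> [2, 5, 47, 50]
Merge: [5, 22, 23, 28] + [2, 5, 47, 50] -> [2, 5, 5, 22, 23, 28, 47, 50]

Final sorted array: [2, 5, 5, 22, 23, 28, 47, 50]

The merge sort proceeds by recursively splitting the array and merging sorted halves.
After all merges, the sorted array is [2, 5, 5, 22, 23, 28, 47, 50].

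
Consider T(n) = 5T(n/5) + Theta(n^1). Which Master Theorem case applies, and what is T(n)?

Master Theorem for T(n) = 5T(n/5) + O(n^1):

a = 5, b = 5, c = 1
log_b(a) = log_5(5) = 1.0000

Case 2: c = 1 = log_5(5) = 1.0000
T(n) = O(n^1 log n) = O(n log n)

For T(n) = 5T(n/5) + O(n^1): log_5(5) = 1.0000. This is Case 2 of the Master Theorem (c = log_b(a), equal work at all levels), giving O(n log n).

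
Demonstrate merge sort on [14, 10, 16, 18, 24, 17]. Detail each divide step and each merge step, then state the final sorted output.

Merge sort trace:

Split: [14, 10, 16, 18, 24, 17] -> [14, 10, 16] and [18, 24, 17]
  Split: [14, 10, 16] -> [14] and [10, 16]
    Split: [10, 16] -> [10] and [16]
    Merge: [10] + [16] -> [10, 16]
  Merge: [14] + [10, 16] -> [10, 14, 16]
  Split: [18, 24, 17] -> [18] and [24, 17]
    Split: [24, 17] -> [24] and [17]
    Merge: [24] + [17] -> [17, 24]
  Merge: [18] + [17, 24] -> [17, 18, 24]
Merge: [10, 14, 16] + [17, 18, 24] -> [10, 14, 16, 17, 18, 24]

Final sorted array: [10, 14, 16, 17, 18, 24]

The merge sort proceeds by recursively splitting the array and merging sorted halves.
After all merges, the sorted array is [10, 14, 16, 17, 18, 24].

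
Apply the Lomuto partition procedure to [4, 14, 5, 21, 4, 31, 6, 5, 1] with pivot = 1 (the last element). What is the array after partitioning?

Lomuto partition with pivot = 1:

Initial array: [4, 14, 5, 21, 4, 31, 6, 5, 1]

arr[0]=4 > 1: no swap
arr[1]=14 > 1: no swap
arr[2]=5 > 1: no swap
arr[3]=21 > 1: no swap
arr[4]=4 > 1: no swap
arr[5]=31 > 1: no swap
arr[6]=6 > 1: no swap
arr[7]=5 > 1: no swap

Place pivot at position 0: [1, 14, 5, 21, 4, 31, 6, 5, 4]
Pivot position: 0

After partitioning with pivot 1, the array becomes [1, 14, 5, 21, 4, 31, 6, 5, 4]. The pivot is placed at index 0. All elements to the left of the pivot are <= 1, and all elements to the right are > 1.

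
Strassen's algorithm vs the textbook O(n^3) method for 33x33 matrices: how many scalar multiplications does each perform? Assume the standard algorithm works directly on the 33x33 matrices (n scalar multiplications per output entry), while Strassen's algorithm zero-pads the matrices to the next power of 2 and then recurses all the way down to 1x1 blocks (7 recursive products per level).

Matrix multiplication for 33x33 matrices:

Strassen's algorithm requires power-of-2 dimensions. Pad 33x33 to 64x64 (next power of 2).

Standard algorithm: 33^3 = 35937 multiplications
Strassen's algorithm: 7^(log2(64)) = 7^6 = 117649 multiplications
Difference: 35937 - 117649 = -81712 (Strassen uses MORE here due to padding overhead — for small or just-over-power-of-2 n, padding can outweigh the per-level savings)

Standard: 35937 multiplications (33^3). Strassen: 117649 multiplications (7^6, after padding to 64x64). Strassen reduces 8 recursive multiplications to 7 at each level.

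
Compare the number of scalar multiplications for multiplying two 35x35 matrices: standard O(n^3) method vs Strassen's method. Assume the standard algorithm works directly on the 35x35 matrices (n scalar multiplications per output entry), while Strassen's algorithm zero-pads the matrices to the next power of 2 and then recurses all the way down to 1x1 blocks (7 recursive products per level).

Matrix multiplication for 35x35 matrices:

Strassen's algorithm requires power-of-2 dimensions. Pad 35x35 to 64x64 (next power of 2).

Standard algorithm: 35^3 = 42875 multiplications
Strassen's algorithm: 7^(log2(64)) = 7^6 = 117649 multiplications
Difference: 42875 - 117649 = -74774 (Strassen uses MORE here due to padding overhead — for small or just-over-power-of-2 n, padding can outweigh the per-level savings)

Standard: 42875 multiplications (35^3). Strassen: 117649 multiplications (7^6, after padding to 64x64). Strassen reduces 8 recursive multiplications to 7 at each level.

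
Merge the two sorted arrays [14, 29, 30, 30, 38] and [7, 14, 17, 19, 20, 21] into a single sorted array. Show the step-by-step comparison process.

Merging process:

Compare 14 vs 7: take 7 from right. Merged: [7]
Compare 14 vs 14: take 14 from left. Merged: [7, 14]
Compare 29 vs 14: take 14 from right. Merged: [7, 14, 14]
Compare 29 vs 17: take 17 from right. Merged: [7, 14, 14, 17]
Compare 29 vs 19: take 19 from right. Merged: [7, 14, 14, 17, 19]
Compare 29 vs 20: take 20 from right. Merged: [7, 14, 14, 17, 19, 20]
Compare 29 vs 21: take 21 from right. Merged: [7, 14, 14, 17, 19, 20, 21]
Append remaining from left: [29, 30, 30, 38]. Merged: [7, 14, 14, 17, 19, 20, 21, 29, 30, 30, 38]

Final merged array: [7, 14, 14, 17, 19, 20, 21, 29, 30, 30, 38]
Total comparisons: 7

The merged array is [7, 14, 14, 17, 19, 20, 21, 29, 30, 30, 38], requiring 7 comparisons. The merge step runs in O(n) time where n is the total number of elements.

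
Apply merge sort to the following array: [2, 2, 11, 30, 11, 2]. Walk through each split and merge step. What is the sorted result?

Merge sort trace:

Split: [2, 2, 11, 30, 11, 2] -> [2, 2, 11] and [30, 11, 2]
  Split: [2, 2, 11] -> [2] and [2, 11]
    Split: [2, 11] -> [2] and [11]
    Merge: [2] + [11] -> [2, 11]
  Merge: [2] + [2, 11] -> [2, 2, 11]
  Split: [30, 11, 2] -> [30] and [11, 2]
    Split: [11, 2] -> [11] and [2]
    Merge: [11] + [2] -> [2, 11]
  Merge: [30] + [2, 11] -> [2, 11, 30]
Merge: [2, 2, 11] + [2, 11, 30] -> [2, 2, 2, 11, 11, 30]

Final sorted array: [2, 2, 2, 11, 11, 30]

The merge sort proceeds by recursively splitting the array and merging sorted halves.
After all merges, the sorted array is [2, 2, 2, 11, 11, 30].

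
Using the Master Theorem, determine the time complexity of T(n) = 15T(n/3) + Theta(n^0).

Master Theorem for T(n) = 15T(n/3) + O(n^0):

a = 15, b = 3, c = 0
log_b(a) = log_3(15) = 2.4650

Case 1: c = 0 < log_3(15) = 2.4650
T(n) = O(n^(log_3 15))

For T(n) = 15T(n/3) + O(n^0): log_3(15) = 2.4650. This is Case 1 of the Master Theorem (c < log_b(a), work dominated by leaves), giving O(n^(log_3 15)).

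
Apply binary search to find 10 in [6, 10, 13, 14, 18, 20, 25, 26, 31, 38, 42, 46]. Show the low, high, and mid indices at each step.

Binary search for 10 in [6, 10, 13, 14, 18, 20, 25, 26, 31, 38, 42, 46]:

lo=0, hi=11, mid=5, arr[mid]=20 -> 20 > 10, search left half
lo=0, hi=4, mid=2, arr[mid]=13 -> 13 > 10, search left half
lo=0, hi=1, mid=0, arr[mid]=6 -> 6 < 10, search right half
lo=1, hi=1, mid=1, arr[mid]=10 -> Found target at index 1!

Binary search finds 10 at index 1 after 4 comparisons. The search repeatedly halves the search space by comparing with the middle element.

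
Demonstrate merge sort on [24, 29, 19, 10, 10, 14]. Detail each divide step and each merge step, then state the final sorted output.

Merge sort trace:

Split: [24, 29, 19, 10, 10, 14] -> [24, 29, 19] and [10, 10, 14]
  Split: [24, 29, 19] -> [24] and [29, 19]
    Split: [29, 19] -> [29] and [19]
    Merge: [29] + [19] -> [19, 29]
  Merge: [24] + [19, 29] -> [19, 24, 29]
  Split: [10, 10, 14] -> [10] and [10, 14]
    Split: [10, 14] -> [10] and [14]
    Merge: [10] + [14] -> [10, 14]
  Merge: [10] + [10, 14] -> [10, 10, 14]
Merge: [19, 24, 29] + [10, 10, 14] -> [10, 10, 14, 19, 24, 29]

Final sorted array: [10, 10, 14, 19, 24, 29]

The merge sort proceeds by recursively splitting the array and merging sorted halves.
After all merges, the sorted array is [10, 10, 14, 19, 24, 29].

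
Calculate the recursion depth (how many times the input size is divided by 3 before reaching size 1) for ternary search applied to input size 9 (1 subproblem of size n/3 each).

For divide and conquer with division factor 3:

Problem sizes at each level:
Level 0: 9
Level 1: 3
Level 2: 1

The root is level 0 and the size-1 base case is level 2 (the tree spans levels 0 through 2, i.e. 3 levels counting the root), so the depth is the number of divisions: log_3(9) = 2

The recursion tree depth is log_3(9) = 2. At each level, the problem size is divided by 3, so it takes 2 divisions to reduce to a base case of size 1. The algorithm makes 1 recursive call at each level.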